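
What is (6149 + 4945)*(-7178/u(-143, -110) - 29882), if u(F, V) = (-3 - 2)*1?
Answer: -1577921808/5 ≈ -3.1558e+8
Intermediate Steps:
u(F, V) = -5 (u(F, V) = -5*1 = -5)
(6149 + 4945)*(-7178/u(-143, -110) - 29882) = (6149 + 4945)*(-7178/(-5) - 29882) = 11094*(-7178*(-1/5) - 29882) = 11094*(7178/5 - 29882) = 11094*(-142232/5) = -1577921808/5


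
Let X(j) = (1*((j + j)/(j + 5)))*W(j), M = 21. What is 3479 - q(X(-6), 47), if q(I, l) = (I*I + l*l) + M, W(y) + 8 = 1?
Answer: -5807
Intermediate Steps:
W(y) = -7 (W(y) = -8 + 1 = -7)
X(j) = -14*j/(5 + j) (X(j) = (1*((j + j)/(j + 5)))*(-7) = (1*((2*j)/(5 + j)))*(-7) = (1*(2*j/(5 + j)))*(-7) = (2*j/(5 + j))*(-7) = -14*j/(5 + j))
q(I, l) = 21 + I**2 + l**2 (q(I, l) = (I*I + l*l) + 21 = (I**2 + l**2) + 21 = 21 + I**2 + l**2)
3479 - q(X(-6), 47) = 3479 - (21 + (-14*(-6)/(5 - 6))**2 + 47**2) = 3479 - (21 + (-14*(-6)/(-1))**2 + 2209) = 3479 - (21 + (-14*(-6)*(-1))**2 + 2209) = 3479 - (21 + (-84)**2 + 2209) = 3479 - (21 + 7056 + 2209) = 3479 - 1*9286 = 3479 - 9286 = -5807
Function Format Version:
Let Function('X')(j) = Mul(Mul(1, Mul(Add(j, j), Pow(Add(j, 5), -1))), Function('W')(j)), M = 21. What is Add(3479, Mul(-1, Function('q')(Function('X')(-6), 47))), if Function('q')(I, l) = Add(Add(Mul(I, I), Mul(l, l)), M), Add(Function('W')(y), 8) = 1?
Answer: -5807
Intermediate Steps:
Function('W')(y) = -7 (Function('W')(y) = Add(-8, 1) = -7)
Function('X')(j) = Mul(-14, j, Pow(Add(5, j), -1)) (Function('X')(j) = Mul(Mul(1, Mul(Add(j, j), Pow(Add(j, 5), -1))), -7) = Mul(Mul(1, Mul(Mul(2, j), Pow(Add(5, j), -1))), -7) = Mul(Mul(1, Mul(2, j, Pow(Add(5, j), -1))), -7) = Mul(Mul(2, j, Pow(Add(5, j), -1)), -7) = Mul(-14, j, Pow(Add(5, j), -1)))
Function('q')(I, l) = Add(21, Pow(I, 2), Pow(l, 2)) (Function('q')(I, l) = Add(Add(Mul(I, I), Mul(l, l)), 21) = Add(Add(Pow(I, 2), Pow(l, 2)), 21) = Add(21, Pow(I, 2), Pow(l, 2)))
Add(3479, Mul(-1, Function('q')(Function('X')(-6), 47))) = Add(3479, Mul(-1, Add(21, Pow(Mul(-14, -6, Pow(Add(5, -6), -1)), 2), Pow(47, 2)))) = Add(3479, Mul(-1, Add(21, Pow(Mul(-14, -6, Pow(-1, -1)), 2), 2209))) = Add(3479, Mul(-1, Add(21, Pow(Mul(-14, -6, -1), 2), 2209))) = Add(3479, Mul(-1, Add(21, Pow(-84, 2), 2209))) = Add(3479, Mul(-1, Add(21, 7056, 2209))) = Add(3479, Mul(-1, 9286)) = Add(3479, -9286) = -5807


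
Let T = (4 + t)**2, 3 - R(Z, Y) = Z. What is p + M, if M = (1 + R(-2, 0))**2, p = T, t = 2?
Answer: 72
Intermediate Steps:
R(Z, Y) = 3 - Z
T = 36 (T = (4 + 2)**2 = 6**2 = 36)
p = 36
M = 36 (M = (1 + (3 - 1*(-2)))**2 = (1 + (3 + 2))**2 = (1 + 5)**2 = 6**2 = 36)
p + M = 36 + 36 = 72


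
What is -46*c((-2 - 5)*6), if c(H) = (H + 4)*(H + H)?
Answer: -146832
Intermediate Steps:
c(H) = 2*H*(4 + H) (c(H) = (4 + H)*(2*H) = 2*H*(4 + H))
-46*c((-2 - 5)*6) = -92*(-2 - 5)*6*(4 + (-2 - 5)*6) = -92*(-7*6)*(4 - 7*6) = -92*(-42)*(4 - 42) = -92*(-42)*(-38) = -46*3192 = -146832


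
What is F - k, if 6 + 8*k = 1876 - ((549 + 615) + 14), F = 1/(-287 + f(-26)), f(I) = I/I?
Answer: -12370/143 ≈ -86.504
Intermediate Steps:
f(I) = 1
F = -1/286 (F = 1/(-287 + 1) = 1/(-286) = -1/286 ≈ -0.0034965)
k = 173/2 (k = -¾ + (1876 - ((549 + 615) + 14))/8 = -¾ + (1876 - (1164 + 14))/8 = -¾ + (1876 - 1*1178)/8 = -¾ + (1876 - 1178)/8 = -¾ + (⅛)*698 = -¾ + 349/4 = 173/2 ≈ 86.500)
F - k = -1/286 - 1*173/2 = -1/286 - 173/2 = -12370/143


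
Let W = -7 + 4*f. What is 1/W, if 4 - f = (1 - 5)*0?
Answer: ⅑ ≈ 0.11111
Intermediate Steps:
f = 4 (f = 4 - (1 - 5)*0 = 4 - (-4)*0 = 4 - 1*0 = 4 + 0 = 4)
W = 9 (W = -7 + 4*4 = -7 + 16 = 9)
1/W = 1/9 = ⅑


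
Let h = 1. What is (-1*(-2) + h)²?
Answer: 9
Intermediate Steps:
(-1*(-2) + h)² = (-1*(-2) + 1)² = (2 + 1)² = 3² = 9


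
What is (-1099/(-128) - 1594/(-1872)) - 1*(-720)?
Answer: 10924055/14976 ≈ 729.44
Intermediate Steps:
(-1099/(-128) - 1594/(-1872)) - 1*(-720) = (-1099*(-1/128) - 1594*(-1/1872)) + 720 = (1099/128 + 797/936) + 720 = 141335/14976 + 720 = 10924055/14976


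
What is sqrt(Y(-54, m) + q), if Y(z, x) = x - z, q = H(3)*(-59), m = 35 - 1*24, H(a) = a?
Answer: 4*I*sqrt(7) ≈ 10.583*I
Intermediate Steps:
m = 11 (m = 35 - 24 = 11)
q = -177 (q = 3*(-59) = -177)
sqrt(Y(-54, m) + q) = sqrt((11 - 1*(-54)) - 177) = sqrt((11 + 54) - 177) = sqrt(65 - 177) = sqrt(-112) = 4*I*sqrt(7)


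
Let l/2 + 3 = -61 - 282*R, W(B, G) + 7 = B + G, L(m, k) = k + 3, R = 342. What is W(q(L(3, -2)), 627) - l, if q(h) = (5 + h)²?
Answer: 193672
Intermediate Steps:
L(m, k) = 3 + k
W(B, G) = -7 + B + G (W(B, G) = -7 + (B + G) = -7 + B + G)
l = -193016 (l = -6 + 2*(-61 - 282*342) = -6 + 2*(-61 - 96444) = -6 + 2*(-96505) = -6 - 193010 = -193016)
W(q(L(3, -2)), 627) - l = (-7 + (5 + (3 - 2))² + 627) - 1*(-193016) = (-7 + (5 + 1)² + 627) + 193016 = (-7 + 6² + 627) + 193016 = (-7 + 36 + 627) + 193016 = 656 + 193016 = 193672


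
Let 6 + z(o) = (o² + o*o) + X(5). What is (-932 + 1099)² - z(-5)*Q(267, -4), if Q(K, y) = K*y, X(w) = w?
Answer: 80221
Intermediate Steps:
z(o) = -1 + 2*o² (z(o) = -6 + ((o² + o*o) + 5) = -6 + ((o² + o²) + 5) = -6 + (2*o² + 5) = -6 + (5 + 2*o²) = -1 + 2*o²)
(-932 + 1099)² - z(-5)*Q(267, -4) = (-932 + 1099)² - (-1 + 2*(-5)²)*267*(-4) = 167² - (-1 + 2*25)*(-1068) = 27889 - (-1 + 50)*(-1068) = 27889 - 49*(-1068) = 27889 - 1*(-52332) = 27889 + 52332 = 80221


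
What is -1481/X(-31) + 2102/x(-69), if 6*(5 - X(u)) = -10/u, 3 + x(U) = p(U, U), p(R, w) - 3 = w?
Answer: -19793/60 ≈ -329.88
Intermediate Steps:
p(R, w) = 3 + w
x(U) = U (x(U) = -3 + (3 + U) = U)
X(u) = 5 + 5/(3*u) (X(u) = 5 - (-5)/(3*u) = 5 + 5/(3*u))
-1481/X(-31) + 2102/x(-69) = -1481/(5 + (5/3)/(-31)) + 2102/(-69) = -1481/(5 + (5/3)*(-1/31)) + 2102*(-1/69) = -1481/(5 - 5/93) - 2102/69 = -1481/460/93 - 2102/69 = -1481*93/460 - 2102/69 = -137733/460 - 2102/69 = -19793/60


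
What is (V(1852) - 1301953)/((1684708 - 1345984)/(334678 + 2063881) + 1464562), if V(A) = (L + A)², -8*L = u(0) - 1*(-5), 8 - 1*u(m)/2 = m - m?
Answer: 7930866514767/5483455539328 ≈ 1.4463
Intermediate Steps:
u(m) = 16 (u(m) = 16 - 2*(m - m) = 16 - 2*0 = 16 + 0 = 16)
L = -21/8 (L = -(16 - 1*(-5))/8 = -(16 + 5)/8 = -⅛*21 = -21/8 ≈ -2.6250)
V(A) = (-21/8 + A)²
(V(1852) - 1301953)/((1684708 - 1345984)/(334678 + 2063881) + 1464562) = ((-21 + 8*1852)²/64 - 1301953)/((1684708 - 1345984)/(334678 + 2063881) + 1464562) = ((-21 + 14816)²/64 - 1301953)/(338724/2398559 + 1464562) = ((1/64)*14795² - 1301953)/(338724*(1/2398559) + 1464562) = ((1/64)*218892025 - 1301953)/(338724/2398559 + 1464562) = (218892025/64 - 1301953)/(3512838704882/2398559) = (135567033/64)*(2398559/3512838704882) = 7930866514767/5483455539328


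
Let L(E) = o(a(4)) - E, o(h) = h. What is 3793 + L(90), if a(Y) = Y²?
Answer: 3719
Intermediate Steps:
L(E) = 16 - E (L(E) = 4² - E = 16 - E)
3793 + L(90) = 3793 + (16 - 1*90) = 3793 + (16 - 90) = 3793 - 74 = 3719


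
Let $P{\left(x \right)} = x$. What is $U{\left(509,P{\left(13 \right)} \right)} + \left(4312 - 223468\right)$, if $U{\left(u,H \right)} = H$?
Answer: $-219143$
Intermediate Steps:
$U{\left(509,P{\left(13 \right)} \right)} + \left(4312 - 223468\right) = 13 + \left(4312 - 223468\right) = 13 - 219156 = -219143$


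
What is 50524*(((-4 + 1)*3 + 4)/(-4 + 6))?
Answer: -126310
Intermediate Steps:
50524*(((-4 + 1)*3 + 4)/(-4 + 6)) = 50524*((-3*3 + 4)/2) = 50524*((-9 + 4)*(1/2)) = 50524*(-5*1/2) = 50524*(-5/2) = -126310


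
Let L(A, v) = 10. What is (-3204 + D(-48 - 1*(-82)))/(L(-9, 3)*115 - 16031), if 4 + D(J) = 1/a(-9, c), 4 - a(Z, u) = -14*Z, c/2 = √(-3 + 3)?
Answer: 391377/1815482 ≈ 0.21558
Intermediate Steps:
c = 0 (c = 2*√(-3 + 3) = 2*√0 = 2*0 = 0)
a(Z, u) = 4 + 14*Z (a(Z, u) = 4 - (-14)*Z = 4 + 14*Z)
D(J) = -489/122 (D(J) = -4 + 1/(4 + 14*(-9)) = -4 + 1/(4 - 126) = -4 + 1/(-122) = -4 - 1/122 = -489/122)
(-3204 + D(-48 - 1*(-82)))/(L(-9, 3)*115 - 16031) = (-3204 - 489/122)/(10*115 - 16031) = -391377/(122*(1150 - 16031)) = -391377/122/(-14881) = -391377/122*(-1/14881) = 391377/1815482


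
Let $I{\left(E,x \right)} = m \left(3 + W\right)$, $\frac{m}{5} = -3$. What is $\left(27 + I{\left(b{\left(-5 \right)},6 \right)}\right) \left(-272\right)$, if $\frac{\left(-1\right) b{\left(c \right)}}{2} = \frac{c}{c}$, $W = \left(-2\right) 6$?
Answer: $-44064$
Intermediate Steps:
$W = -12$
$m = -15$ ($m = 5 \left(-3\right) = -15$)
$b{\left(c \right)} = -2$ ($b{\left(c \right)} = - 2 \frac{c}{c} = \left(-2\right) 1 = -2$)
$I{\left(E,x \right)} = 135$ ($I{\left(E,x \right)} = - 15 \left(3 - 12\right) = \left(-15\right) \left(-9\right) = 135$)
$\left(27 + I{\left(b{\left(-5 \right)},6 \right)}\right) \left(-272\right) = \left(27 + 135\right) \left(-272\right) = 162 \left(-272\right) = -44064$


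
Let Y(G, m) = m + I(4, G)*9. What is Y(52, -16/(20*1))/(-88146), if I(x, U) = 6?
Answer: -133/220365 ≈ -0.00060354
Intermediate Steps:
Y(G, m) = 54 + m (Y(G, m) = m + 6*9 = m + 54 = 54 + m)
Y(52, -16/(20*1))/(-88146) = (54 - 16/(20*1))/(-88146) = (54 - 16/20)*(-1/88146) = (54 - 16*1/20)*(-1/88146) = (54 - ⅘)*(-1/88146) = (266/5)*(-1/88146) = -133/220365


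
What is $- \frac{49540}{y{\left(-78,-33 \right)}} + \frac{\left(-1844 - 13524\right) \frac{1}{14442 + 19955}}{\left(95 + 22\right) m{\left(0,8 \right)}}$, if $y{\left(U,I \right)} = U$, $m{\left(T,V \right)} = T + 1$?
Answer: $\frac{2556025702}{4024449} \approx 635.12$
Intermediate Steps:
$m{\left(T,V \right)} = 1 + T$
$- \frac{49540}{y{\left(-78,-33 \right)}} + \frac{\left(-1844 - 13524\right) \frac{1}{14442 + 19955}}{\left(95 + 22\right) m{\left(0,8 \right)}} = - \frac{49540}{-78} + \frac{\left(-1844 - 13524\right) \frac{1}{14442 + 19955}}{\left(95 + 22\right) \left(1 + 0\right)} = \left(-49540\right) \left(- \frac{1}{78}\right) + \frac{\left(-15368\right) \frac{1}{34397}}{117 \cdot 1} = \frac{24770}{39} + \frac{\left(-15368\right) \frac{1}{34397}}{117} = \frac{24770}{39} - \frac{15368}{4024449} = \frac{2556025702}{4024449}$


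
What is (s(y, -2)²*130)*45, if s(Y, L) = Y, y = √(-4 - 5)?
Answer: -52650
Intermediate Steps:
y = 3*I (y = √(-9) = 3*I ≈ 3.0*I)
(s(y, -2)²*130)*45 = ((3*I)²*130)*45 = -9*130*45 = -1170*45 = -52650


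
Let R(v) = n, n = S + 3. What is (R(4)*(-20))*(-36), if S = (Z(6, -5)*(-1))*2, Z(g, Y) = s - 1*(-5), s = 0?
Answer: -5040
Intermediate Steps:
Z(g, Y) = 5 (Z(g, Y) = 0 - 1*(-5) = 0 + 5 = 5)
S = -10 (S = (5*(-1))*2 = -5*2 = -10)
n = -7 (n = -10 + 3 = -7)
R(v) = -7
(R(4)*(-20))*(-36) = -7*(-20)*(-36) = 140*(-36) = -5040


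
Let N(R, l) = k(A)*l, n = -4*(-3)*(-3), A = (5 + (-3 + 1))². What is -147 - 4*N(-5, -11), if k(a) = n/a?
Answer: -323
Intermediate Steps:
A = 9 (A = (5 - 2)² = 3² = 9)
n = -36 (n = 12*(-3) = -36)
k(a) = -36/a
N(R, l) = -4*l (N(R, l) = (-36/9)*l = (-36*⅑)*l = -4*l)
-147 - 4*N(-5, -11) = -147 - (-16)*(-11) = -147 - 4*44 = -147 - 176 = -323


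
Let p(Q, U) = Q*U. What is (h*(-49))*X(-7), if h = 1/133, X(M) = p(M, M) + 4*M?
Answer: -147/19 ≈ -7.7368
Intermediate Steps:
X(M) = M² + 4*M (X(M) = M*M + 4*M = M² + 4*M)
h = 1/133 ≈ 0.0075188
(h*(-49))*X(-7) = ((1/133)*(-49))*(-7*(4 - 7)) = -(-49)*(-3)/19 = -7/19*21 = -147/19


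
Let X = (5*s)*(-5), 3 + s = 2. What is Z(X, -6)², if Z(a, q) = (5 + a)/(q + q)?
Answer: 25/4 ≈ 6.2500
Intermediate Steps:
s = -1 (s = -3 + 2 = -1)
X = 25 (X = (5*(-1))*(-5) = -5*(-5) = 25)
Z(a, q) = (5 + a)/(2*q) (Z(a, q) = (5 + a)/((2*q)) = (5 + a)*(1/(2*q)) = (5 + a)/(2*q))
Z(X, -6)² = ((½)*(5 + 25)/(-6))² = ((½)*(-⅙)*30)² = (-5/2)² = 25/4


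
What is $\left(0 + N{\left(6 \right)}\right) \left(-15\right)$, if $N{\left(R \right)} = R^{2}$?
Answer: $-540$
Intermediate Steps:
$\left(0 + N{\left(6 \right)}\right) \left(-15\right) = \left(0 + 6^{2}\right) \left(-15\right) = \left(0 + 36\right) \left(-15\right) = 36 \left(-15\right) = -540$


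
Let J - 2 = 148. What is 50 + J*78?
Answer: 11750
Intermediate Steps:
J = 150 (J = 2 + 148 = 150)
50 + J*78 = 50 + 150*78 = 50 + 11700 = 11750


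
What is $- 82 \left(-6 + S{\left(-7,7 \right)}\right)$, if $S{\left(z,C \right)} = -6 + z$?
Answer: $1558$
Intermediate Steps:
$- 82 \left(-6 + S{\left(-7,7 \right)}\right) = - 82 \left(-6 - 13\right) = \left(-82\right) \left(-19\right) = 1558$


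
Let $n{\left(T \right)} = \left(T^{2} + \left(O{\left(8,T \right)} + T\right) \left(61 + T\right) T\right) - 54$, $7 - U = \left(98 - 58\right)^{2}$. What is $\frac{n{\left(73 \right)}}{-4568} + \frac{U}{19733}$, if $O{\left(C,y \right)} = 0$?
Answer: $- \frac{14202427437}{90140344} \approx -157.56$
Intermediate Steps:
$U = -1593$ ($U = 7 - \left(98 - 58\right)^{2} = 7 - 40^{2} = 7 - 1600 = -1593$)
$n{\left(T \right)} = -54 + T^{2} + T^{2} \left(61 + T\right)$ ($n{\left(T \right)} = \left(T^{2} + \left(0 + T\right) \left(61 + T\right) T\right) - 54 = \left(T^{2} + T \left(61 + T\right) T\right) - 54 = \left(T^{2} + T^{2} \left(61 + T\right)\right) - 54 = -54 + T^{2} + T^{2} \left(61 + T\right)$)
$\frac{n{\left(73 \right)}}{-4568} + \frac{U}{19733} = \frac{-54 + 73^{3} + 62 \cdot 73^{2}}{-4568} - \frac{1593}{19733} = \left(-54 + 389017 + 62 \cdot 5329\right) \left(- \frac{1}{4568}\right) - \frac{1593}{19733} = \left(-54 + 389017 + 330398\right) \left(- \frac{1}{4568}\right) - \frac{1593}{19733} = 719361 \left(- \frac{1}{4568}\right) - \frac{1593}{19733} = - \frac{719361}{4568} - \frac{1593}{19733} = - \frac{14202427437}{90140344}$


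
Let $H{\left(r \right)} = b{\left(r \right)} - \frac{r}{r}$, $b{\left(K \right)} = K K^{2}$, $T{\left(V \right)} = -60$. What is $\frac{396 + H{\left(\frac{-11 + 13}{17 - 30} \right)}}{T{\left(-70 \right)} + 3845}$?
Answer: $\frac{867807}{8315645} \approx 0.10436$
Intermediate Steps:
$b{\left(K \right)} = K^{3}$
$H{\left(r \right)} = -1 + r^{3}$ ($H{\left(r \right)} = r^{3} - \frac{r}{r} = r^{3} - 1 = -1 + r^{3}$)
$\frac{396 + H{\left(\frac{-11 + 13}{17 - 30} \right)}}{T{\left(-70 \right)} + 3845} = \frac{396 - \left(1 - \left(\frac{-11 + 13}{17 - 30}\right)^{3}\right)}{-60 + 3845} = \frac{396 - \left(1 - \left(\frac{2}{17 - 30}\right)^{3}\right)}{3785} = \left(396 - \left(1 - \left(\frac{2}{-13}\right)^{3}\right)\right) \frac{1}{3785} = \left(396 - \left(1 - \left(2 \left(- \frac{1}{13}\right)\right)^{3}\right)\right) \frac{1}{3785} = \left(396 - \left(1 - \left(- \frac{2}{13}\right)^{3}\right)\right) \frac{1}{3785} = \left(396 - \frac{2205}{2197}\right) \frac{1}{3785} = \frac{867807}{2197} \cdot \frac{1}{3785} = \frac{867807}{8315645}$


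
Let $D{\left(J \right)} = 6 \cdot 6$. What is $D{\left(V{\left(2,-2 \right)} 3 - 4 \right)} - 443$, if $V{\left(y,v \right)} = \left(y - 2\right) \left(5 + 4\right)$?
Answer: $-407$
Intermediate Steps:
$V{\left(y,v \right)} = -18 + 9 y$ ($V{\left(y,v \right)} = \left(-2 + y\right) 9 = -18 + 9 y$)
$D{\left(J \right)} = 36$
$D{\left(V{\left(2,-2 \right)} 3 - 4 \right)} - 443 = 36 - 443 = -407$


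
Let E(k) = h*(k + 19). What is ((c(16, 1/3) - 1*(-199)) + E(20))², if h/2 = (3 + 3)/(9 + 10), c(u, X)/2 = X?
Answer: 163456225/3249 ≈ 50310.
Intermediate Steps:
c(u, X) = 2*X
h = 12/19 (h = 2*((3 + 3)/(9 + 10)) = 2*(6/19) = 12/19 ≈ 0.63158)
E(k) = 12 + 12*k/19 (E(k) = 12*(k + 19)/19 = 12*(19 + k)/19 = 12 + 12*k/19)
((c(16, 1/3) - 1*(-199)) + E(20))² = ((2/3 - 1*(-199)) + (12 + (12/19)*20))² = ((2*(⅓) + 199) + (12 + 240/19))² = ((⅔ + 199) + 468/19)² = (599/3 + 468/19)² = (12785/57)² = 163456225/3249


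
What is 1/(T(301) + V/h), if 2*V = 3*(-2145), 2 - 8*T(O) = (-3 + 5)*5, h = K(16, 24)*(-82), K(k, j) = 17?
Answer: 2788/3647 ≈ 0.76446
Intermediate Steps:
h = -1394 (h = 17*(-82) = -1394)
T(O) = -1 (T(O) = ¼ - (-3 + 5)*5/8 = ¼ - 5/4 = -1)
V = -6435/2 (V = (3*(-2145))/2 = (½)*(-6435) = -6435/2 ≈ -3217.5)
1/(T(301) + V/h) = 1/(-1 - 6435/2/(-1394)) = 1/(-1 - 6435/2*(-1/1394)) = 1/(-1 + 6435/2788) = 1/(3647/2788) = 2788/3647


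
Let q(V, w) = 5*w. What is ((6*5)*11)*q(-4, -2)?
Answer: -3300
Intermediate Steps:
((6*5)*11)*q(-4, -2) = ((6*5)*11)*(5*(-2)) = (30*11)*(-10) = 330*(-10) = -3300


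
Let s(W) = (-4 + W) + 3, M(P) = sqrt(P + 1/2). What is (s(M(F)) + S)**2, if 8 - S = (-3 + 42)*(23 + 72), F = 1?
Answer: (7396 - sqrt(6))**2/4 ≈ 1.3666e+7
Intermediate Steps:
M(P) = sqrt(1/2 + P) (M(P) = sqrt(P + 1/2) = sqrt(1/2 + P))
s(W) = -1 + W
S = -3697 (S = 8 - (-3 + 42)*(23 + 72) = 8 - 39*95 = 8 - 1*3705 = 8 - 3705 = -3697)
(s(M(F)) + S)**2 = ((-1 + sqrt(2 + 4*1)/2) - 3697)**2 = ((-1 + sqrt(2 + 4)/2) - 3697)**2 = ((-1 + sqrt(6)/2) - 3697)**2 = (-3698 + sqrt(6)/2)**2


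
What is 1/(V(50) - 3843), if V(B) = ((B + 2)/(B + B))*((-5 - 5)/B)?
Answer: -125/480388 ≈ -0.00026021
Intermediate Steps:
V(B) = -5*(2 + B)/B² (V(B) = ((2 + B)/((2*B)))*(-10/B) = ((2 + B)*(1/(2*B)))*(-10/B) = ((2 + B)/(2*B))*(-10/B) = -5*(2 + B)/B²)
1/(V(50) - 3843) = 1/(5*(-2 - 1*50)/50² - 3843) = 1/(5*(1/2500)*(-2 - 50) - 3843) = 1/(5*(1/2500)*(-52) - 3843) = 1/(-13/125 - 3843) = 1/(-480388/125) = -125/480388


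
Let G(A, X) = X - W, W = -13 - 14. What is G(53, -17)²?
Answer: 100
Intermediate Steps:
W = -27
G(A, X) = 27 + X (G(A, X) = X - 1*(-27) = X + 27 = 27 + X)
G(53, -17)² = (27 - 17)² = 10² = 100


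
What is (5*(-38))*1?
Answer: -190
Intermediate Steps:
(5*(-38))*1 = -190*1 = -190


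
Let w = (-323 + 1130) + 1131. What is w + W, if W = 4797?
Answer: 6735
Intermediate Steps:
w = 1938 (w = 807 + 1131 = 1938)
w + W = 1938 + 4797 = 6735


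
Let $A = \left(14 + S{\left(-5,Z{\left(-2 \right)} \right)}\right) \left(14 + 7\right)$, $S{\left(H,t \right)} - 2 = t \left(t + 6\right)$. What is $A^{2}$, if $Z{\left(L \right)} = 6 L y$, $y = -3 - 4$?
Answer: $25311537216$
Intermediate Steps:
$y = -7$ ($y = -3 - 4 = -7$)
$Z{\left(L \right)} = - 42 L$ ($Z{\left(L \right)} = 6 L \left(-7\right) = - 42 L$)
$S{\left(H,t \right)} = 2 + t \left(6 + t\right)$ ($S{\left(H,t \right)} = 2 + t \left(t + 6\right) = 2 + t \left(6 + t\right)$)
$A = 159096$ ($A = \left(14 + \left(2 + \left(\left(-42\right) \left(-2\right)\right)^{2} + 6 \left(\left(-42\right) \left(-2\right)\right)\right)\right) \left(14 + 7\right) = \left(14 + \left(2 + 84^{2} + 6 \cdot 84\right)\right) 21 = \left(14 + \left(2 + 7056 + 504\right)\right) 21 = \left(14 + 7562\right) 21 = 7576 \cdot 21 = 159096$)
$A^{2} = 159096^{2} = 25311537216$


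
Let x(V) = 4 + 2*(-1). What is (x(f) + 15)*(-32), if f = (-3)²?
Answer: -544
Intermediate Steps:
f = 9
x(V) = 2 (x(V) = 4 - 2 = 2)
(x(f) + 15)*(-32) = (2 + 15)*(-32) = 17*(-32) = -544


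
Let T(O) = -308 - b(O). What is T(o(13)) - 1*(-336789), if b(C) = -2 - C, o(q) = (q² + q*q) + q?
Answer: 336834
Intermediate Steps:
o(q) = q + 2*q² (o(q) = (q² + q²) + q = 2*q² + q = q + 2*q²)
T(O) = -306 + O (T(O) = -308 - (-2 - O) = -308 + (2 + O) = -306 + O)
T(o(13)) - 1*(-336789) = (-306 + 13*(1 + 2*13)) - 1*(-336789) = (-306 + 13*(1 + 26)) + 336789 = (-306 + 13*27) + 336789 = (-306 + 351) + 336789 = 45 + 336789 = 336834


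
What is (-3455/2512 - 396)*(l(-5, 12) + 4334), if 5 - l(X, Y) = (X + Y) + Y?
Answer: -269515890/157 ≈ -1.7167e+6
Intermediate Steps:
l(X, Y) = 5 - X - 2*Y (l(X, Y) = 5 - ((X + Y) + Y) = 5 - (X + 2*Y) = 5 + (-X - 2*Y) = 5 - X - 2*Y)
(-3455/2512 - 396)*(l(-5, 12) + 4334) = (-3455/2512 - 396)*((5 - 1*(-5) - 2*12) + 4334) = (-3455*1/2512 - 396)*((5 + 5 - 24) + 4334) = (-3455/2512 - 396)*(-14 + 4334) = -998207/2512*4320 = -269515890/157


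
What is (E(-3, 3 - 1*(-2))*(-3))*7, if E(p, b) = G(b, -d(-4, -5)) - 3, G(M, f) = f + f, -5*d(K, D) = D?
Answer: 105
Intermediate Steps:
d(K, D) = -D/5
G(M, f) = 2*f
E(p, b) = -5 (E(p, b) = 2*(-(-1)*(-5)/5) - 3 = 2*(-1*1) - 3 = 2*(-1) - 3 = -2 - 3 = -5)
(E(-3, 3 - 1*(-2))*(-3))*7 = -5*(-3)*7 = 15*7 = 105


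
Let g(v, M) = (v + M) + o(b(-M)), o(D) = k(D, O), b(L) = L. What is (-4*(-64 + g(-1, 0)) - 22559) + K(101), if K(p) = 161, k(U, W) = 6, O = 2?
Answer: -22162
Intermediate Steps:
o(D) = 6
g(v, M) = 6 + M + v (g(v, M) = (v + M) + 6 = (M + v) + 6 = 6 + M + v)
(-4*(-64 + g(-1, 0)) - 22559) + K(101) = (-4*(-64 + (6 + 0 - 1)) - 22559) + 161 = (-4*(-64 + 5) - 22559) + 161 = (-4*(-59) - 22559) + 161 = (236 - 22559) + 161 = -22323 + 161 = -22162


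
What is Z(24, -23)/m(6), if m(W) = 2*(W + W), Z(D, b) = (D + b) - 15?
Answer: -7/12 ≈ -0.58333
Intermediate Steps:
Z(D, b) = -15 + D + b
m(W) = 4*W (m(W) = 2*(2*W) = 4*W)
Z(24, -23)/m(6) = (-15 + 24 - 23)/((4*6)) = -14/24 = -14*1/24 = -7/12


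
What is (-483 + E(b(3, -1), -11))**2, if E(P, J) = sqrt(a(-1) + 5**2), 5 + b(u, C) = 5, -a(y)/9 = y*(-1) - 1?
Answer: 228484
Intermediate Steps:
a(y) = 9 + 9*y (a(y) = -9*(y*(-1) - 1) = -9*(-y - 1) = -9*(-1 - y) = 9 + 9*y)
b(u, C) = 0 (b(u, C) = -5 + 5 = 0)
E(P, J) = 5 (E(P, J) = sqrt((9 + 9*(-1)) + 5**2) = sqrt((9 - 9) + 25) = sqrt(0 + 25) = sqrt(25) = 5)
(-483 + E(b(3, -1), -11))**2 = (-483 + 5)**2 = (-478)**2 = 228484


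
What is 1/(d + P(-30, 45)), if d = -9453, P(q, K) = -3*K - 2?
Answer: -1/9590 ≈ -0.00010428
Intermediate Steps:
P(q, K) = -2 - 3*K
1/(d + P(-30, 45)) = 1/(-9453 + (-2 - 3*45)) = 1/(-9453 + (-2 - 135)) = 1/(-9453 - 137) = 1/(-9590) = -1/9590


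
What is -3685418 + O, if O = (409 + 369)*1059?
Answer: -2861516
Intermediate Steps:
O = 823902 (O = 778*1059 = 823902)
-3685418 + O = -3685418 + 823902 = -2861516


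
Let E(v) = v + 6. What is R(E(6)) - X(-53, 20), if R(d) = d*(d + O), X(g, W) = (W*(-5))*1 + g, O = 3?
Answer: 333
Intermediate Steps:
E(v) = 6 + v
X(g, W) = g - 5*W (X(g, W) = -5*W*1 + g = -5*W + g = g - 5*W)
R(d) = d*(3 + d) (R(d) = d*(d + 3) = d*(3 + d))
R(E(6)) - X(-53, 20) = (6 + 6)*(3 + (6 + 6)) - (-53 - 5*20) = 12*(3 + 12) - (-53 - 100) = 12*15 - 1*(-153) = 180 + 153 = 333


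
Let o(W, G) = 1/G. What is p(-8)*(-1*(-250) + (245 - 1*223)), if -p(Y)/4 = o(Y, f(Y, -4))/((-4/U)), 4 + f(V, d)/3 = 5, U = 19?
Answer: 5168/3 ≈ 1722.7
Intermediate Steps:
f(V, d) = 3 (f(V, d) = -12 + 3*5 = -12 + 15 = 3)
p(Y) = 19/3 (p(Y) = -4/(3*((-4/19))) = -4/(3*((-4*1/19))) = -4/(3*(-4/19)) = -4*(-19)/(3*4) = -4*(-19/12) = 19/3)
p(-8)*(-1*(-250) + (245 - 1*223)) = 19*(-1*(-250) + (245 - 1*223))/3 = 19*(250 + (245 - 223))/3 = 19*(250 + 22)/3 = (19/3)*272 = 5168/3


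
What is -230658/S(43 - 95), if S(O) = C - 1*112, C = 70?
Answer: 38443/7 ≈ 5491.9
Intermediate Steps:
S(O) = -42 (S(O) = 70 - 1*112 = 70 - 112 = -42)
-230658/S(43 - 95) = -230658/(-42) = -230658*(-1/42) = 38443/7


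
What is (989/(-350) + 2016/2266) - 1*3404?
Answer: -1350623937/396550 ≈ -3405.9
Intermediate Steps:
(989/(-350) + 2016/2266) - 1*3404 = (989*(-1/350) + 2016*(1/2266)) - 3404 = (-989/350 + 1008/1133) - 3404 = -767737/396550 - 3404 = -1350623937/396550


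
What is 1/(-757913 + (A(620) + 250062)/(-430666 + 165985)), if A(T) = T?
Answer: -264681/200605421435 ≈ -1.3194e-6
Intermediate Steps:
1/(-757913 + (A(620) + 250062)/(-430666 + 165985)) = 1/(-757913 + (620 + 250062)/(-430666 + 165985)) = 1/(-757913 + 250682/(-264681)) = 1/(-757913 + 250682*(-1/264681)) = 1/(-757913 - 250682/264681) = 1/(-200605421435/264681) = -264681/200605421435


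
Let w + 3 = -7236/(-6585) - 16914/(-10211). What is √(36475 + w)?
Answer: √18323059364346668290/22413145 ≈ 190.98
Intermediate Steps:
w = -5484273/22413145 (w = -3 + (-7236/(-6585) - 16914/(-10211)) = -3 + (-7236*(-1/6585) - 16914*(-1/10211)) = -3 + (2412/2195 + 16914/10211) = -3 + 61755162/22413145 = -5484273/22413145 ≈ -0.24469)
√(36475 + w) = √(36475 - 5484273/22413145) = √(817513979602/22413145) = √18323059364346668290/22413145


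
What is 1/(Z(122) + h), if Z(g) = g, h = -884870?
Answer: -1/884748 ≈ -1.1303e-6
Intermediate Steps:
1/(Z(122) + h) = 1/(122 - 884870) = 1/(-884748) = -1/884748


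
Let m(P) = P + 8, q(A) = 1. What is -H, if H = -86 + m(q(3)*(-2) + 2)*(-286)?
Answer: 2374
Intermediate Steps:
m(P) = 8 + P
H = -2374 (H = -86 + (8 + (1*(-2) + 2))*(-286) = -86 + (8 + (-2 + 2))*(-286) = -86 + (8 + 0)*(-286) = -86 + 8*(-286) = -86 - 2288 = -2374)
-H = -1*(-2374) = 2374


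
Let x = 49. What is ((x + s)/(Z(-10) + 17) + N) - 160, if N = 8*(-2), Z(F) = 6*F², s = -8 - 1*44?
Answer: -108595/617 ≈ -176.00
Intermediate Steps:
s = -52 (s = -8 - 44 = -52)
N = -16
((x + s)/(Z(-10) + 17) + N) - 160 = ((49 - 52)/(6*(-10)² + 17) - 16) - 160 = (-3/(6*100 + 17) - 16) - 160 = (-3/(600 + 17) - 16) - 160 = (-3/617 - 16) - 160 = -9875/617 - 160 = -108595/617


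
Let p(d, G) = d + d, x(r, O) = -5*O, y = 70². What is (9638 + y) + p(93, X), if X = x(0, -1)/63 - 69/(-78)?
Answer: 14724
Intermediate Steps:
y = 4900
X = 1579/1638 (X = -5*(-1)/63 - 69/(-78) = 5*(1/63) - 69*(-1/78) = 5/63 + 23/26 = 1579/1638 ≈ 0.96398)
p(d, G) = 2*d
(9638 + y) + p(93, X) = (9638 + 4900) + 2*93 = 14538 + 186 = 14724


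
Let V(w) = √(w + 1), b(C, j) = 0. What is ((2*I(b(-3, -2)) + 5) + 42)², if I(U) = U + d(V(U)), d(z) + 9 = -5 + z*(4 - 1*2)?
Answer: 529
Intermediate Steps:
V(w) = √(1 + w)
d(z) = -14 + 2*z (d(z) = -9 + (-5 + z*(4 - 1*2)) = -9 + (-5 + z*(4 - 2)) = -9 + (-5 + z*2) = -9 + (-5 + 2*z) = -14 + 2*z)
I(U) = -14 + U + 2*√(1 + U) (I(U) = U + (-14 + 2*√(1 + U)) = -14 + U + 2*√(1 + U))
((2*I(b(-3, -2)) + 5) + 42)² = ((2*(-14 + 0 + 2*√(1 + 0)) + 5) + 42)² = ((2*(-14 + 0 + 2*√1) + 5) + 42)² = ((2*(-14 + 0 + 2*1) + 5) + 42)² = ((2*(-14 + 0 + 2) + 5) + 42)² = ((2*(-12) + 5) + 42)² = ((-24 + 5) + 42)² = (-19 + 42)² = 23² = 529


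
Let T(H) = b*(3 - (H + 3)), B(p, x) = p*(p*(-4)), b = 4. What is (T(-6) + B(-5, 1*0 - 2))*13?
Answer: -988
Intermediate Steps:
B(p, x) = -4*p² (B(p, x) = p*(-4*p) = -4*p²)
T(H) = -4*H (T(H) = 4*(3 - (H + 3)) = 4*(3 - (3 + H)) = 4*(3 + (-3 - H)) = 4*(-H) = -4*H)
(T(-6) + B(-5, 1*0 - 2))*13 = (-4*(-6) - 4*(-5)²)*13 = (24 - 4*25)*13 = (24 - 100)*13 = -76*13 = -988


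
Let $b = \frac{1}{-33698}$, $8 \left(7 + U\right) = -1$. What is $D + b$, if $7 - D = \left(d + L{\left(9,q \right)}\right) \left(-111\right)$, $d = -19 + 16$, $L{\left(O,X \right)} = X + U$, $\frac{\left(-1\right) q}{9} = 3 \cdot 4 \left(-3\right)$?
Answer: $\frac{4697113669}{134792} \approx 34847.0$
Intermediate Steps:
$U = - \frac{57}{8}$ ($U = -7 + \frac{1}{8} \left(-1\right) = -7 - \frac{1}{8} = - \frac{57}{8} \approx -7.125$)
$q = 324$ ($q = - 9 \cdot 3 \cdot 4 \left(-3\right) = - 9 \cdot 12 \left(-3\right) = \left(-9\right) \left(-36\right) = 324$)
$L{\left(O,X \right)} = - \frac{57}{8} + X$ ($L{\left(O,X \right)} = X - \frac{57}{8} = - \frac{57}{8} + X$)
$d = -3$
$b = - \frac{1}{33698} \approx -2.9675 \cdot 10^{-5}$
$D = \frac{278777}{8}$ ($D = 7 - \left(-3 + \left(- \frac{57}{8} + 324\right)\right) \left(-111\right) = 7 - \left(-3 + \frac{2535}{8}\right) \left(-111\right) = 7 - \frac{2511}{8} \left(-111\right) = 7 - - \frac{278721}{8} = 7 + \frac{278721}{8} = \frac{278777}{8} \approx 34847.0$)
$D + b = \frac{278777}{8} - \frac{1}{33698} = \frac{4697113669}{134792}$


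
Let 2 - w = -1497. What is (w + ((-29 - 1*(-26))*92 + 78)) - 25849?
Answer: -24548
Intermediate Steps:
w = 1499 (w = 2 - 1*(-1497) = 2 + 1497 = 1499)
(w + ((-29 - 1*(-26))*92 + 78)) - 25849 = (1499 + ((-29 - 1*(-26))*92 + 78)) - 25849 = (1499 + ((-29 + 26)*92 + 78)) - 25849 = (1499 + (-3*92 + 78)) - 25849 = (1499 + (-276 + 78)) - 25849 = (1499 - 198) - 25849 = 1301 - 25849 = -24548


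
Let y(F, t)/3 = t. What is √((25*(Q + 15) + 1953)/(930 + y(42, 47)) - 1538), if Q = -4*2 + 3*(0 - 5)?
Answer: I*√195807955/357 ≈ 39.196*I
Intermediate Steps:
Q = -23 (Q = -8 + 3*(-5) = -8 - 15 = -23)
y(F, t) = 3*t
√((25*(Q + 15) + 1953)/(930 + y(42, 47)) - 1538) = √((25*(-23 + 15) + 1953)/(930 + 3*47) - 1538) = √((25*(-8) + 1953)/(930 + 141) - 1538) = √((-200 + 1953)/1071 - 1538) = √(1753*(1/1071) - 1538) = √(1753/1071 - 1538) = √(-1645445/1071) = I*√195807955/357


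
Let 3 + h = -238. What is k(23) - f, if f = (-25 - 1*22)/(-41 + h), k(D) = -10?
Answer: -61/6 ≈ -10.167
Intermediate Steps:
h = -241 (h = -3 - 238 = -241)
f = ⅙ (f = (-25 - 1*22)/(-41 - 241) = (-25 - 22)/(-282) = -47*(-1/282) = ⅙ ≈ 0.16667)
k(23) - f = -10 - 1*⅙ = -10 - ⅙ = -61/6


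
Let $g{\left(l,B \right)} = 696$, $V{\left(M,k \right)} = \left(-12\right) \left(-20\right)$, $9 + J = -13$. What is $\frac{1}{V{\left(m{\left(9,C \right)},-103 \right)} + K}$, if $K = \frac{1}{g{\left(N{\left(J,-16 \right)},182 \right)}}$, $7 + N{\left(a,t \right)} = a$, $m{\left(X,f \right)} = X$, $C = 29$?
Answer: $\frac{696}{167041} \approx 0.0041666$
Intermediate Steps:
$J = -22$ ($J = -9 - 13 = -22$)
$N{\left(a,t \right)} = -7 + a$
$V{\left(M,k \right)} = 240$
$K = \frac{1}{696} \approx 0.0014368$
$\frac{1}{V{\left(m{\left(9,C \right)},-103 \right)} + K} = \frac{1}{240 + \frac{1}{696}} = \frac{1}{\frac{167041}{696}} = \frac{696}{167041}$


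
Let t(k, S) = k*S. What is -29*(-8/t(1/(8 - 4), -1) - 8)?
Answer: -696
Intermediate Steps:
t(k, S) = S*k
-29*(-8/t(1/(8 - 4), -1) - 8) = -29*(-8/((-1/(8 - 4))) - 8) = -29*(-8/((-1/4)) - 8) = -29*(-8/((-1*1/4)) - 8) = -29*(-8/(-1/4) - 8) = -29*(-8*(-4) - 8) = -29*(32 - 8) = -29*24 = -696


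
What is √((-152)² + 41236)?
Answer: 2*√16085 ≈ 253.65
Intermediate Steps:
√((-152)² + 41236) = √(23104 + 41236) = √64340 = 2*√16085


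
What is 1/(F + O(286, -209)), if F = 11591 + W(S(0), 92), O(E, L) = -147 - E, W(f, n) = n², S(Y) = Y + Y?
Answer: 1/19622 ≈ 5.0963e-5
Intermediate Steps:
S(Y) = 2*Y
F = 20055 (F = 11591 + 92² = 11591 + 8464 = 20055)
1/(F + O(286, -209)) = 1/(20055 + (-147 - 1*286)) = 1/(20055 + (-147 - 286)) = 1/(20055 - 433) = 1/19622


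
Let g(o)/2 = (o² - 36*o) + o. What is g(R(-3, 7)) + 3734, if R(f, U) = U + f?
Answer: 3486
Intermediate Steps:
g(o) = -70*o + 2*o² (g(o) = 2*((o² - 36*o) + o) = 2*(o² - 35*o) = -70*o + 2*o²)
g(R(-3, 7)) + 3734 = 2*(7 - 3)*(-35 + (7 - 3)) + 3734 = 2*4*(-35 + 4) + 3734 = 2*4*(-31) + 3734 = -248 + 3734 = 3486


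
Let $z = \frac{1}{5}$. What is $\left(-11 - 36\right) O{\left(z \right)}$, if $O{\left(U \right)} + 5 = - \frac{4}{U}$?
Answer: $1175$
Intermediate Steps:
$z = \frac{1}{5} \approx 0.2$
$O{\left(U \right)} = -5 - \frac{4}{U}$
$\left(-11 - 36\right) O{\left(z \right)} = \left(-11 - 36\right) \left(-5 - 4 \frac{1}{\frac{1}{5}}\right) = - 47 \left(-5 - 20\right) = \left(-47\right) \left(-25\right) = 1175$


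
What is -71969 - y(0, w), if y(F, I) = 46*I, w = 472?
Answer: -93681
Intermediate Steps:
-71969 - y(0, w) = -71969 - 46*472 = -71969 - 1*21712 = -71969 - 21712 = -93681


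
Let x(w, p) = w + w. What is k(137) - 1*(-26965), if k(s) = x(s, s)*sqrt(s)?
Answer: 26965 + 274*sqrt(137) ≈ 30172.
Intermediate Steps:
x(w, p) = 2*w
k(s) = 2*s**(3/2) (k(s) = (2*s)*sqrt(s) = 2*s**(3/2))
k(137) - 1*(-26965) = 2*137**(3/2) - 1*(-26965) = 2*(137*sqrt(137)) + 26965 = 274*sqrt(137) + 26965 = 26965 + 274*sqrt(137)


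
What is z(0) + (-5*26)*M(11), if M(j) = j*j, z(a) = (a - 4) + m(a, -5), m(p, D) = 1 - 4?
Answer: -15737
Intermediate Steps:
m(p, D) = -3
z(a) = -7 + a (z(a) = (a - 4) - 3 = (-4 + a) - 3 = -7 + a)
M(j) = j**2
z(0) + (-5*26)*M(11) = (-7 + 0) - 5*26*11**2 = -7 - 130*121 = -7 - 15730 = -15737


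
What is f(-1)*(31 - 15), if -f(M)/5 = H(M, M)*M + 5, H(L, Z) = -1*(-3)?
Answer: -160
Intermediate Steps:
H(L, Z) = 3
f(M) = -25 - 15*M (f(M) = -5*(3*M + 5) = -5*(5 + 3*M) = -25 - 15*M)
f(-1)*(31 - 15) = (-25 - 15*(-1))*(31 - 15) = (-25 + 15)*16 = -10*16 = -160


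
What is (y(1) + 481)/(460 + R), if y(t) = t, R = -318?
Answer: 241/71 ≈ 3.3944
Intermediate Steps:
(y(1) + 481)/(460 + R) = (1 + 481)/(460 - 318) = 482/142 = 482*(1/142) = 241/71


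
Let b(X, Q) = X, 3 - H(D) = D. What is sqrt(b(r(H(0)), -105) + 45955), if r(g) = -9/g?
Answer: 8*sqrt(718) ≈ 214.36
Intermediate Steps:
H(D) = 3 - D
sqrt(b(r(H(0)), -105) + 45955) = sqrt(-9/(3 - 1*0) + 45955) = sqrt(-9/(3 + 0) + 45955) = sqrt(-9/3 + 45955) = sqrt(-9*1/3 + 45955) = sqrt(-3 + 45955) = sqrt(45952) = 8*sqrt(718)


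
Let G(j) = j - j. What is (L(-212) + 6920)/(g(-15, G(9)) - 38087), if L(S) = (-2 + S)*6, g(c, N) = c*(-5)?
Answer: -1409/9503 ≈ -0.14827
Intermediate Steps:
G(j) = 0
g(c, N) = -5*c
L(S) = -12 + 6*S
(L(-212) + 6920)/(g(-15, G(9)) - 38087) = ((-12 + 6*(-212)) + 6920)/(-5*(-15) - 38087) = ((-12 - 1272) + 6920)/(75 - 38087) = (-1284 + 6920)/(-38012) = 5636*(-1/38012) = -1409/9503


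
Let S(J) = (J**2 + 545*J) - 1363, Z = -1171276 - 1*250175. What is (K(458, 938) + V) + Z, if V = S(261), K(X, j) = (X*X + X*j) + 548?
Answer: -572532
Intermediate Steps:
Z = -1421451 (Z = -1171276 - 250175 = -1421451)
S(J) = -1363 + J**2 + 545*J
K(X, j) = 548 + X**2 + X*j (K(X, j) = (X**2 + X*j) + 548 = 548 + X**2 + X*j)
V = 209003 (V = -1363 + 261**2 + 545*261 = -1363 + 68121 + 142245 = 209003)
(K(458, 938) + V) + Z = ((548 + 458**2 + 458*938) + 209003) - 1421451 = ((548 + 209764 + 429604) + 209003) - 1421451 = (639916 + 209003) - 1421451 = 848919 - 1421451 = -572532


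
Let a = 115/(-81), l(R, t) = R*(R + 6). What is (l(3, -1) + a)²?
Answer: 4293184/6561 ≈ 654.35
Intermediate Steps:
l(R, t) = R*(6 + R)
a = -115/81 (a = 115*(-1/81) = -115/81 ≈ -1.4198)
(l(3, -1) + a)² = (3*(6 + 3) - 115/81)² = (3*9 - 115/81)² = (27 - 115/81)² = (2072/81)² = 4293184/6561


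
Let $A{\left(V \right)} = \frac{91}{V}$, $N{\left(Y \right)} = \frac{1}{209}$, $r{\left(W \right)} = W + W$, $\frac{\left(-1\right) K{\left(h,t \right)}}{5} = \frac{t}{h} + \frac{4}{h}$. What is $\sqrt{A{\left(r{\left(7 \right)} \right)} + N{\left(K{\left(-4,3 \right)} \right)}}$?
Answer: $\frac{\sqrt{1136542}}{418} \approx 2.5504$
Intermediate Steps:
$K{\left(h,t \right)} = - \frac{20}{h} - \frac{5 t}{h}$ ($K{\left(h,t \right)} = - 5 \left(\frac{t}{h} + \frac{4}{h}\right) = - 5 \left(\frac{4}{h} + \frac{t}{h}\right) = - \frac{20}{h} - \frac{5 t}{h}$)
$r{\left(W \right)} = 2 W$
$N{\left(Y \right)} = \frac{1}{209}$
$\sqrt{A{\left(r{\left(7 \right)} \right)} + N{\left(K{\left(-4,3 \right)} \right)}} = \sqrt{\frac{91}{2 \cdot 7} + \frac{1}{209}} = \sqrt{\frac{91}{14} + \frac{1}{209}} = \sqrt{91 \cdot \frac{1}{14} + \frac{1}{209}} = \sqrt{\frac{13}{2} + \frac{1}{209}} = \sqrt{\frac{2719}{418}} = \frac{\sqrt{1136542}}{418}$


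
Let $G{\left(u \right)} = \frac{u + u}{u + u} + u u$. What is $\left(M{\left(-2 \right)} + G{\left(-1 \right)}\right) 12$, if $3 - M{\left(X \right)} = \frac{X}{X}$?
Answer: $48$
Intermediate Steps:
$M{\left(X \right)} = 2$ ($M{\left(X \right)} = 3 - \frac{X}{X} = 3 - 1 = 2$)
$G{\left(u \right)} = 1 + u^{2}$ ($G{\left(u \right)} = \frac{2 u}{2 u} + u^{2} = 2 u \frac{1}{2 u} + u^{2} = 1 + u^{2}$)
$\left(M{\left(-2 \right)} + G{\left(-1 \right)}\right) 12 = \left(2 + \left(1 + \left(-1\right)^{2}\right)\right) 12 = \left(2 + \left(1 + 1\right)\right) 12 = \left(2 + 2\right) 12 = 4 \cdot 12 = 48$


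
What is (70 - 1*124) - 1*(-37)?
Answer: -17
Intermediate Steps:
(70 - 1*124) - 1*(-37) = (70 - 124) + 37 = -54 + 37 = -17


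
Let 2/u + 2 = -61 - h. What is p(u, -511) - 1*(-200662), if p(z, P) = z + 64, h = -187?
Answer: 12445013/62 ≈ 2.0073e+5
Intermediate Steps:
u = 1/62 (u = 2/(-2 + (-61 - 1*(-187))) = 2/(-2 + (-61 + 187)) = 2/(-2 + 126) = 2/124 = 2*(1/124) = 1/62 ≈ 0.016129)
p(z, P) = 64 + z
p(u, -511) - 1*(-200662) = (64 + 1/62) - 1*(-200662) = 3969/62 + 200662 = 12445013/62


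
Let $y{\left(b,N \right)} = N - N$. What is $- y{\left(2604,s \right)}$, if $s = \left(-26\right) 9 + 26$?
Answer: $0$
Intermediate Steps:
$s = -208$ ($s = -234 + 26 = -208$)
$y{\left(b,N \right)} = 0$
$- y{\left(2604,s \right)} = \left(-1\right) 0 = 0$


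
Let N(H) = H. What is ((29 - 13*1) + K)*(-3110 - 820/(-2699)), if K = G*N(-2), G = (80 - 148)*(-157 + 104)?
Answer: 60362959440/2699 ≈ 2.2365e+7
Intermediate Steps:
G = 3604 (G = -68*(-53) = 3604)
K = -7208 (K = 3604*(-2) = -7208)
((29 - 13*1) + K)*(-3110 - 820/(-2699)) = ((29 - 13*1) - 7208)*(-3110 - 820/(-2699)) = ((29 - 13) - 7208)*(-3110 - 820*(-1/2699)) = (16 - 7208)*(-3110 + 820/2699) = -7192*(-8393070/2699) = 60362959440/2699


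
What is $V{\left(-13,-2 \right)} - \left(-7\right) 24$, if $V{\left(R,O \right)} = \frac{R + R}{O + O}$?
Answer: $\frac{349}{2} \approx 174.5$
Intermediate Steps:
$V{\left(R,O \right)} = \frac{R}{O}$ ($V{\left(R,O \right)} = \frac{2 R}{2 O} = 2 R \frac{1}{2 O} = \frac{R}{O}$)
$V{\left(-13,-2 \right)} - \left(-7\right) 24 = - \frac{13}{-2} - \left(-7\right) 24 = \left(-13\right) \left(- \frac{1}{2}\right) - -168 = \frac{13}{2} + 168 = \frac{349}{2}$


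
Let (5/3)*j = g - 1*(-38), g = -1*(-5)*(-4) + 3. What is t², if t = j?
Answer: 3969/25 ≈ 158.76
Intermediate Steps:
g = -17 (g = 5*(-4) + 3 = -20 + 3 = -17)
j = 63/5 (j = 3*(-17 - 1*(-38))/5 = 3*(-17 + 38)/5 = (⅗)*21 = 63/5 ≈ 12.600)
t = 63/5 ≈ 12.600
t² = (63/5)² = 3969/25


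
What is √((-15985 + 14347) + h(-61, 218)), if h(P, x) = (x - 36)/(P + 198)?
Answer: 28*I*√39182/137 ≈ 40.456*I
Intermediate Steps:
h(P, x) = (-36 + x)/(198 + P)
√((-15985 + 14347) + h(-61, 218)) = √((-15985 + 14347) + (-36 + 218)/(198 - 61)) = √(-1638 + 182/137) = √(-224224/137) = 28*I*√39182/137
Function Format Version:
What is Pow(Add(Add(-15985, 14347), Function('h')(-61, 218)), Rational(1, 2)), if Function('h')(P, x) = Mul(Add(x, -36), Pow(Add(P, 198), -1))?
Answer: Mul(Rational(28, 137), I, Pow(39182, Rational(1, 2))) ≈ Mul(40.456, I)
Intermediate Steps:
Function('h')(P, x) = Mul(Pow(Add(198, P), -1), Add(-36, x)) (Function('h')(P, x) = Mul(Add(-36, x), Pow(Add(198, P), -1)) = Mul(Pow(Add(198, P), -1), Add(-36, x)))
Pow(Add(Add(-15985, 14347), Function('h')(-61, 218)), Rational(1, 2)) = Pow(Add(Add(-15985, 14347), Mul(Pow(Add(198, -61), -1), Add(-36, 218))), Rational(1, 2)) = Pow(Add(-1638, Mul(Pow(137, -1), 182)), Rational(1, 2)) = Pow(Add(-1638, Mul(Rational(1, 137), 182)), Rational(1, 2)) = Pow(Add(-1638, Rational(182, 137)), Rational(1, 2)) = Pow(Rational(-224224, 137), Rational(1, 2)) = Mul(Rational(28, 137), I, Pow(39182, Rational(1, 2)))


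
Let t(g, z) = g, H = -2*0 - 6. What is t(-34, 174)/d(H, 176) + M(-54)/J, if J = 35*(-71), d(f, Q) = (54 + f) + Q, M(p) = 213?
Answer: -19/80 ≈ -0.23750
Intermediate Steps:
H = -6 (H = 0 - 6 = -6)
d(f, Q) = 54 + Q + f
J = -2485
t(-34, 174)/d(H, 176) + M(-54)/J = -34/(54 + 176 - 6) + 213/(-2485) = -34/224 + 213*(-1/2485) = -34*1/224 - 3/35 = -17/112 - 3/35 = -19/80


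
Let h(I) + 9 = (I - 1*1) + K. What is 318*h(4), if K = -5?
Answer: -3498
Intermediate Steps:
h(I) = -15 + I (h(I) = -9 + ((I - 1*1) - 5) = -9 + ((I - 1) - 5) = -9 + ((-1 + I) - 5) = -9 + (-6 + I) = -15 + I)
318*h(4) = 318*(-15 + 4) = 318*(-11) = -3498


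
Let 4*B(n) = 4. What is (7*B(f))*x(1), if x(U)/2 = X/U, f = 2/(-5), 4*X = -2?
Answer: -7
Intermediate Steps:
X = -1/2 (X = (1/4)*(-2) = -1/2 ≈ -0.50000)
f = -2/5 (f = 2*(-1/5) = -2/5 ≈ -0.40000)
x(U) = -1/U (x(U) = 2*(-1/(2*U)) = -1/U)
B(n) = 1 (B(n) = (1/4)*4 = 1)
(7*B(f))*x(1) = (7*1)*(-1/1) = 7*(-1*1) = 7*(-1) = -7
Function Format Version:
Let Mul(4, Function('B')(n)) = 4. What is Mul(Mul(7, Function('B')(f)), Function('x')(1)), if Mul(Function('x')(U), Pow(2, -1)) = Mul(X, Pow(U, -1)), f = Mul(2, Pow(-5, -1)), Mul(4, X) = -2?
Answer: -7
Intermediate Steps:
X = Rational(-1, 2) (X = Mul(Rational(1, 4), -2) = Rational(-1, 2) ≈ -0.50000)
f = Rational(-2, 5) (f = Mul(2, Rational(-1, 5)) = Rational(-2, 5) ≈ -0.40000)
Function('x')(U) = Mul(-1, Pow(U, -1)) (Function('x')(U) = Mul(2, Mul(Rational(-1, 2), Pow(U, -1))) = Mul(-1, Pow(U, -1)))
Function('B')(n) = 1 (Function('B')(n) = Mul(Rational(1, 4), 4) = 1)
Mul(Mul(7, Function('B')(f)), Function('x')(1)) = Mul(Mul(7, 1), Mul(-1, Pow(1, -1))) = Mul(7, Mul(-1, 1)) = Mul(7, -1) = -7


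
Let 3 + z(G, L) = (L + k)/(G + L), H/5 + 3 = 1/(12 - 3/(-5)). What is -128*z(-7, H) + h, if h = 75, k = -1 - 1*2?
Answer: 482747/1361 ≈ 354.70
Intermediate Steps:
k = -3 (k = -1 - 2 = -3)
H = -920/63 (H = -15 + 5/(12 - 3/(-5)) = -15 + 5/(12 - 3*(-⅕)) = -15 + 5/(12 + ⅗) = -15 + 5/(63/5) = -15 + 5*(5/63) = -15 + 25/63 = -920/63 ≈ -14.603)
z(G, L) = -3 + (-3 + L)/(G + L) (z(G, L) = -3 + (L - 3)/(G + L) = -3 + (-3 + L)/(G + L))
-128*z(-7, H) + h = -128*(-3 - 3*(-7) - 2*(-920/63))/(-7 - 920/63) + 75 = -128*(-3 + 21 + 1840/63)/(-1361/63) + 75 = -(-8064)*2974/(1361*63) + 75 = -128*(-2974/1361) + 75 = 380672/1361 + 75 = 482747/1361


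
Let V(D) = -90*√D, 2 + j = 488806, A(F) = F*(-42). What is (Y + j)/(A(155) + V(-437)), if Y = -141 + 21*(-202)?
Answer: -105119357/1530660 + 484421*I*√437/510220 ≈ -68.676 + 19.848*I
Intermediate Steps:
A(F) = -42*F
j = 488804 (j = -2 + 488806 = 488804)
Y = -4383 (Y = -141 - 4242 = -4383)
(Y + j)/(A(155) + V(-437)) = (-4383 + 488804)/(-42*155 - 90*I*√437) = 484421/(-6510 - 90*I*√437)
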